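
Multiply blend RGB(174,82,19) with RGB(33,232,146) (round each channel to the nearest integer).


Multiply: C = A×B/255, rounded to nearest integer
R: 174×33/255 = 5742/255 ≈ 22.518 → 23
G: 82×232/255 = 19024/255 ≈ 74.604 → 75
B: 19×146/255 = 2774/255 ≈ 10.878 → 11
= RGB(23, 75, 11)


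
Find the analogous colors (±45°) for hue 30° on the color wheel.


Base hue: 30°
Left analog: (30 - 45) mod 360 = 345°
Right analog: (30 + 45) mod 360 = 75°
Analogous hues = 345° and 75°


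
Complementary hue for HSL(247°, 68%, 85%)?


Complement = opposite side of color wheel = hue + 180°
H' = (247 + 180) mod 360 = 67°
S and L unchanged.
= HSL(67°, 68%, 85%)


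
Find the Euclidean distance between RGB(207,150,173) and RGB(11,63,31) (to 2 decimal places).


d = √[(R₁-R₂)² + (G₁-G₂)² + (B₁-B₂)²]
d = √[(207-11)² + (150-63)² + (173-31)²]
d = √[38416 + 7569 + 20164]
d = √66149
d ≈ 257.19


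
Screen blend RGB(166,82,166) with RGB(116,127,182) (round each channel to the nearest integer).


Screen: C = 255 - (255-A)×(255-B)/255, rounded to nearest integer
R: 255 - (255-166)×(255-116)/255 = 255 - 12371/255 ≈ 255 - 48.514 = 206.486 → 206
G: 255 - (255-82)×(255-127)/255 = 255 - 22144/255 ≈ 255 - 86.839 = 168.161 → 168
B: 255 - (255-166)×(255-182)/255 = 255 - 6497/255 ≈ 255 - 25.478 = 229.522 → 230
= RGB(206, 168, 230)


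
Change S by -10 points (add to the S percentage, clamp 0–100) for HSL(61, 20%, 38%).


Original S = 20%
Adjustment = -10 percentage points
New S = 20 + (-10) = 10
Clamp to [0, 100] → 10
= HSL(61°, 10%, 38%)


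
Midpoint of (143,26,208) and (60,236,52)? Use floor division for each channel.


Midpoint: each channel = ⌊(C₁+C₂)/2⌋
R: ⌊(143+60)/2⌋ = 101
G: ⌊(26+236)/2⌋ = 131
B: ⌊(208+52)/2⌋ = 130
= RGB(101, 131, 130)


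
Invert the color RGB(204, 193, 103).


Invert: (255-R, 255-G, 255-B)
R: 255-204 = 51
G: 255-193 = 62
B: 255-103 = 152
= RGB(51, 62, 152)


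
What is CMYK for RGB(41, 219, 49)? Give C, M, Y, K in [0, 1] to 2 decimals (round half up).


R'=41/255≈0.1608, G'=219/255≈0.8588, B'=49/255≈0.1922
K = 1 - max(R',G',B') = 1 - 219/255 = 36/255 = 0.14117… → 0.14
(1-R'-K)/(1-K) simplifies to (max-R)/max with max = 219:
C = (219-41)/219 = 178/219 = 0.81278… → 0.81
M = (219-219)/219 = 0/219 = 0 → 0.00
Y = (219-49)/219 = 170/219 = 0.77625… → 0.78
= CMYK(0.81, 0.00, 0.78, 0.14)


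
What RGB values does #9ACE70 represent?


9A → 154 (R)
CE → 206 (G)
70 → 112 (B)
= RGB(154, 206, 112)


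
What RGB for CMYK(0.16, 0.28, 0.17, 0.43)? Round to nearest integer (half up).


R = 255 × (1-C) × (1-K) = 255 × 0.84 × 0.57 = 122.094 → 122
G = 255 × (1-M) × (1-K) = 255 × 0.72 × 0.57 = 104.652 → 105
B = 255 × (1-Y) × (1-K) = 255 × 0.83 × 0.57 = 120.6405 → 121
= RGB(122, 105, 121)


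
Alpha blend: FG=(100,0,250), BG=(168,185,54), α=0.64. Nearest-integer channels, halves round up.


C = α×F + (1-α)×B, with 1-α = 0.36
R: 0.64×100 + 0.36×168 = 64.00 + 60.48 = 124.48 → 124
G: 0.64×0 + 0.36×185 = 0.00 + 66.60 = 66.60 → 67
B: 0.64×250 + 0.36×54 = 160.00 + 19.44 = 179.44 → 179
= RGB(124, 67, 179)


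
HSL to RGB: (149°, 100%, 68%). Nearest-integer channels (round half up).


H=149°, S=1.00, L=0.68
C = (1-|2L-1|)×S = (1-|0.36|)×1.00 = 0.64
H' = H/60 = 149/60 ≈ 2.4833; X = C×(1-|H' mod 2 - 1|) ≈ 0.3093
m = L - C/2 = 0.68 - 0.32 = 0.36
Sector ⌊H'⌋ = 2 → (R',G',B') = (0.0, 0.64, ≈0.3093)
RGB = ((R'+m)×255, (G'+m)×255, (B'+m)×255) = (91.8, 255.0, 170.68)
Round half up → RGB(92, 255, 171)


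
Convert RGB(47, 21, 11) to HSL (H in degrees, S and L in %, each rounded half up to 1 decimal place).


Normalize: R'=47/255≈0.1843, G'=21/255≈0.0824, B'=11/255≈0.0431
Max=47/255, Min=11/255, Δ=Max-Min=36/255
L = (Max+Min)/2 = (47+11)/510 = 58/510 = 0.11372… → L = 11.4%
L ≤ 0.5 → S = Δ/(Max+Min) = 36/(47+11) = 36/58 = 0.62068… → S = 62.1%
(the 1/255 factors cancel in S and H, so raw channel differences can be used)
Max is R' → H = 60 × (((G-B)/Δ) mod 6) = 60 × (((21-11)/36) mod 6)
  10/36 = 0.2777…
  H = 60 × 0.2777… = 16.666…° → H = 16.7°
= HSL(16.7°, 62.1%, 11.4%)


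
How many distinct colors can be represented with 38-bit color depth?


Colors = 2^bits = 2^38
= 274,877,906,944 colors


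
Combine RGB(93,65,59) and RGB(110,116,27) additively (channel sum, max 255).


Additive: each channel = min(255, C₁+C₂)
R: 93+110 = 203 → 203
G: 65+116 = 181 → 181
B: 59+27 = 86 → 86
= RGB(203, 181, 86)


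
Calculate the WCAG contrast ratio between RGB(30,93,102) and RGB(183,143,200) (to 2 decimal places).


Linearize each sRGB channel c=v/255: c/12.92 if c ≤ 0.04045 else ((c+0.055)/1.055)^2.4
L = 0.2126×R_lin + 0.7152×G_lin + 0.0722×B_lin
Color 1 (30,93,102):
  R=30: 30/255≈0.1176 > 0.04045 → ((0.1176+0.055)/1.055)^2.4 ≈ 0.01298
  G=93: 93/255≈0.3647 > 0.04045 → ((0.3647+0.055)/1.055)^2.4 ≈ 0.10946
  B=102: 102/255≈0.4000 > 0.04045 → ((0.4000+0.055)/1.055)^2.4 ≈ 0.13287
  L1 = 0.2126×0.01298 + 0.7152×0.10946 + 0.0722×0.13287 ≈ 0.09064
Color 2 (183,143,200):
  R=183: 183/255≈0.7176 > 0.04045 → ((0.7176+0.055)/1.055)^2.4 ≈ 0.47353
  G=143: 143/255≈0.5608 > 0.04045 → ((0.5608+0.055)/1.055)^2.4 ≈ 0.27468
  B=200: 200/255≈0.7843 > 0.04045 → ((0.7843+0.055)/1.055)^2.4 ≈ 0.57758
  L2 = 0.2126×0.47353 + 0.7152×0.27468 + 0.0722×0.57758 ≈ 0.33882
Lighter = 0.33882, Darker = 0.09064
Ratio = (L_lighter + 0.05) / (L_darker + 0.05)
Ratio = (0.33882 + 0.05) / (0.09064 + 0.05) = 0.38882 / 0.14064 ≈ 2.7647
Ratio ≈ 2.76:1


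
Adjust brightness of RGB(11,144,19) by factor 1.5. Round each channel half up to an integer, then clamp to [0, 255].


Multiply each channel by 1.5, round half up, clamp to [0, 255]
R: 11×1.5 = 16.5 → round → 17
G: 144×1.5 = 216
B: 19×1.5 = 28.5 → round → 29
= RGB(17, 216, 29)


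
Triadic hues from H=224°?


Triadic: equally spaced at 120° intervals
H1 = 224°
H2 = (224 + 120) mod 360 = 344°
H3 = (224 + 240) mod 360 = 104°
Triadic = 224°, 344°, 104°


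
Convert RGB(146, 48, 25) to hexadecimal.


R = 146 → 92 (hex)
G = 48 → 30 (hex)
B = 25 → 19 (hex)
Hex = #923019


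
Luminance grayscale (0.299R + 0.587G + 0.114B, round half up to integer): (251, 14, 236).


Gray = 0.299×R + 0.587×G + 0.114×B
Gray = 0.299×251 + 0.587×14 + 0.114×236
Gray = 75.049 + 8.218 + 26.904
Gray = 110.171 → round half up → 110
Gray = 110


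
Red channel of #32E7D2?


Color: #32E7D2
R = 32 = 50
G = E7 = 231
B = D2 = 210
Red = 50


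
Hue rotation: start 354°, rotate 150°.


New hue = (H + rotation) mod 360
New hue = (354 + 150) mod 360
= 504 mod 360
= 144°


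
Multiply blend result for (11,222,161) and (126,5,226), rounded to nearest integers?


Multiply: C = A×B/255, rounded to nearest integer
R: 11×126/255 = 1386/255 ≈ 5.435 → 5
G: 222×5/255 = 1110/255 ≈ 4.353 → 4
B: 161×226/255 = 36386/255 ≈ 142.690 → 143
= RGB(5, 4, 143)


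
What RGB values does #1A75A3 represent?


1A → 26 (R)
75 → 117 (G)
A3 → 163 (B)
= RGB(26, 117, 163)


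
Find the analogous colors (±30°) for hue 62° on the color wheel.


Base hue: 62°
Left analog: (62 - 30) mod 360 = 32°
Right analog: (62 + 30) mod 360 = 92°
Analogous hues = 32° and 92°


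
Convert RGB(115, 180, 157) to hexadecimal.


R = 115 → 73 (hex)
G = 180 → B4 (hex)
B = 157 → 9D (hex)
Hex = #73B49D


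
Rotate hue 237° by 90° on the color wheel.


New hue = (H + rotation) mod 360
New hue = (237 + 90) mod 360
= 327 mod 360
= 327°


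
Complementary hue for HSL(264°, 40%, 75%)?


Complement = opposite side of color wheel = hue + 180°
H' = (264 + 180) mod 360 = 84°
S and L unchanged.
= HSL(84°, 40%, 75%)


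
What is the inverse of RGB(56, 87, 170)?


Invert: (255-R, 255-G, 255-B)
R: 255-56 = 199
G: 255-87 = 168
B: 255-170 = 85
= RGB(199, 168, 85)


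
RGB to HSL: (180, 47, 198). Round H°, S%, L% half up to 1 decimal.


Normalize: R'=180/255≈0.7059, G'=47/255≈0.1843, B'=198/255≈0.7765
Max=198/255, Min=47/255, Δ=Max-Min=151/255
L = (Max+Min)/2 = (198+47)/510 = 245/510 = 0.48039… → L = 48.0%
L ≤ 0.5 → S = Δ/(Max+Min) = 151/(198+47) = 151/245 = 0.61632… → S = 61.6%
(the 1/255 factors cancel in S and H, so raw channel differences can be used)
Max is B' → H = 60 × ((R-G)/Δ + 4) = 60 × ((180-47)/151 + 4)
  133/151 + 4 = 0.8807… + 4 = 4.8807…
  H = 60 × 4.8807… = 292.847…° → H = 292.8°
= HSL(292.8°, 61.6%, 48.0%)


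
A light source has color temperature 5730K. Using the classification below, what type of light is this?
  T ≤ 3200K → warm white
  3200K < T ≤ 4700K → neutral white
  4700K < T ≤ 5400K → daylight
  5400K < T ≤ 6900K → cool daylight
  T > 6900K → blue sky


Temperature: 5730K
5400K < 5730K ≤ 6900K → cool daylight
Classification: cool daylight


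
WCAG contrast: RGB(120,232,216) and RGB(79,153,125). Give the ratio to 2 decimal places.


Linearize each sRGB channel c=v/255: c/12.92 if c ≤ 0.04045 else ((c+0.055)/1.055)^2.4
L = 0.2126×R_lin + 0.7152×G_lin + 0.0722×B_lin
Color 1 (120,232,216):
  R=120: 120/255≈0.4706 > 0.04045 → ((0.4706+0.055)/1.055)^2.4 ≈ 0.18782
  G=232: 232/255≈0.9098 > 0.04045 → ((0.9098+0.055)/1.055)^2.4 ≈ 0.80695
  B=216: 216/255≈0.8471 > 0.04045 → ((0.8471+0.055)/1.055)^2.4 ≈ 0.68669
  L1 = 0.2126×0.18782 + 0.7152×0.80695 + 0.0722×0.68669 ≈ 0.66664
Color 2 (79,153,125):
  R=79: 79/255≈0.3098 > 0.04045 → ((0.3098+0.055)/1.055)^2.4 ≈ 0.07819
  G=153: 153/255≈0.6000 > 0.04045 → ((0.6000+0.055)/1.055)^2.4 ≈ 0.31855
  B=125: 125/255≈0.4902 > 0.04045 → ((0.4902+0.055)/1.055)^2.4 ≈ 0.20508
  L2 = 0.2126×0.07819 + 0.7152×0.31855 + 0.0722×0.20508 ≈ 0.25925
Lighter = 0.66664, Darker = 0.25925
Ratio = (L_lighter + 0.05) / (L_darker + 0.05)
Ratio = (0.66664 + 0.05) / (0.25925 + 0.05) = 0.71664 / 0.30925 ≈ 2.3173
Ratio ≈ 2.32:1


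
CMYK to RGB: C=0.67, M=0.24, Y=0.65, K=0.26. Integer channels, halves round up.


R = 255 × (1-C) × (1-K) = 255 × 0.33 × 0.74 = 62.271 → 62
G = 255 × (1-M) × (1-K) = 255 × 0.76 × 0.74 = 143.412 → 143
B = 255 × (1-Y) × (1-K) = 255 × 0.35 × 0.74 = 66.045 → 66
= RGB(62, 143, 66)


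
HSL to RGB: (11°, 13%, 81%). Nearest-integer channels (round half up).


H=11°, S=0.13, L=0.81
C = (1-|2L-1|)×S = (1-|0.62|)×0.13 = 0.0494
H' = H/60 = 11/60 ≈ 0.1833; X = C×(1-|H' mod 2 - 1|) ≈ 0.0091
m = L - C/2 = 0.81 - 0.0247 = 0.7853
Sector ⌊H'⌋ = 0 → (R',G',B') = (0.0494, ≈0.0091, 0.0)
RGB = ((R'+m)×255, (G'+m)×255, (B'+m)×255) = (212.8485, 202.56095, 200.2515)
Round half up → RGB(213, 203, 200)


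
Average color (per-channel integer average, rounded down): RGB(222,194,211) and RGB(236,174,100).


Midpoint: each channel = ⌊(C₁+C₂)/2⌋
R: ⌊(222+236)/2⌋ = 229
G: ⌊(194+174)/2⌋ = 184
B: ⌊(211+100)/2⌋ = 155
= RGB(229, 184, 155)


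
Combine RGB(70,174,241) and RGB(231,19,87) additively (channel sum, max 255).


Additive: each channel = min(255, C₁+C₂)
R: 70+231 = 301 → 255
G: 174+19 = 193 → 193
B: 241+87 = 328 → 255
= RGB(255, 193, 255)


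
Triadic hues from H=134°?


Triadic: equally spaced at 120° intervals
H1 = 134°
H2 = (134 + 120) mod 360 = 254°
H3 = (134 + 240) mod 360 = 14°
Triadic = 134°, 254°, 14°


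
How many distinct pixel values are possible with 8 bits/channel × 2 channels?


Total bits = 8 bits/channel × 2 channels = 16 bits
Distinct pixel values = 2^16
= 65,536 pixel values


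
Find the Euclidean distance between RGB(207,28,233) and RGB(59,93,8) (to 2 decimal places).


d = √[(R₁-R₂)² + (G₁-G₂)² + (B₁-B₂)²]
d = √[(207-59)² + (28-93)² + (233-8)²]
d = √[21904 + 4225 + 50625]
d = √76754
d ≈ 277.05


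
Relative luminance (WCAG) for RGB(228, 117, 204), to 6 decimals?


Linearize each channel (sRGB transfer function): c = v/255; c_lin = c/12.92 if c ≤ 0.04045, else ((c+0.055)/1.055)^2.4
  R: 228/255 ≈ 0.894118 > 0.04045 → ((0.894118+0.055)/1.055)^2.4 ≈ 0.775822
  G: 117/255 ≈ 0.458824 > 0.04045 → ((0.458824+0.055)/1.055)^2.4 ≈ 0.177888
  B: 204/255 ≈ 0.800000 > 0.04045 → ((0.800000+0.055)/1.055)^2.4 ≈ 0.603827
R_lin = 0.775822, G_lin = 0.177888, B_lin = 0.603827
L = 0.2126×R + 0.7152×G + 0.0722×B
L = 0.2126×0.775822 + 0.7152×0.177888 + 0.0722×0.603827
L ≈ 0.335762


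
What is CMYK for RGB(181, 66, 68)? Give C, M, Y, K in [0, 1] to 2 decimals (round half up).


R'=181/255≈0.7098, G'=66/255≈0.2588, B'=68/255≈0.2667
K = 1 - max(R',G',B') = 1 - 181/255 = 74/255 = 0.29019… → 0.29
(1-R'-K)/(1-K) simplifies to (max-R)/max with max = 181:
C = (181-181)/181 = 0/181 = 0 → 0.00
M = (181-66)/181 = 115/181 = 0.63535… → 0.64
Y = (181-68)/181 = 113/181 = 0.62430… → 0.62
= CMYK(0.00, 0.64, 0.62, 0.29)


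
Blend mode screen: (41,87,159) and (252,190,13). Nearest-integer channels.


Screen: C = 255 - (255-A)×(255-B)/255, rounded to nearest integer
R: 255 - (255-41)×(255-252)/255 = 255 - 642/255 ≈ 255 - 2.518 = 252.482 → 252
G: 255 - (255-87)×(255-190)/255 = 255 - 10920/255 ≈ 255 - 42.824 = 212.176 → 212
B: 255 - (255-159)×(255-13)/255 = 255 - 23232/255 ≈ 255 - 91.106 = 163.894 → 164
= RGB(252, 212, 164)


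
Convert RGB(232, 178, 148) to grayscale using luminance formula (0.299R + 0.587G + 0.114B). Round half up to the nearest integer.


Gray = 0.299×R + 0.587×G + 0.114×B
Gray = 0.299×232 + 0.587×178 + 0.114×148
Gray = 69.368 + 104.486 + 16.872
Gray = 190.726 → round half up → 191
Gray = 191


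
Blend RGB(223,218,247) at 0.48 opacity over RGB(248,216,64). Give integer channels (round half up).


C = α×F + (1-α)×B, with 1-α = 0.52
R: 0.48×223 + 0.52×248 = 107.04 + 128.96 = 236.00 → 236
G: 0.48×218 + 0.52×216 = 104.64 + 112.32 = 216.96 → 217
B: 0.48×247 + 0.52×64 = 118.56 + 33.28 = 151.84 → 152
= RGB(236, 217, 152)


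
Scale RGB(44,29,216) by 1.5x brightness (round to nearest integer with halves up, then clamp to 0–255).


Multiply each channel by 1.5, round half up, clamp to [0, 255]
R: 44×1.5 = 66
G: 29×1.5 = 43.5 → round → 44
B: 216×1.5 = 324 → clamp → 255
= RGB(66, 44, 255)


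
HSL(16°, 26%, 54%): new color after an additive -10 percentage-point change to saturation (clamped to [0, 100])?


Original S = 26%
Adjustment = -10 percentage points
New S = 26 + (-10) = 16
Clamp to [0, 100] → 16
= HSL(16°, 16%, 54%)


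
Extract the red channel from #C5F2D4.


Color: #C5F2D4
R = C5 = 197
G = F2 = 242
B = D4 = 212
Red = 197


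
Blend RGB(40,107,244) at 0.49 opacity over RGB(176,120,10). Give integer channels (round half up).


C = α×F + (1-α)×B, with 1-α = 0.51
R: 0.49×40 + 0.51×176 = 19.60 + 89.76 = 109.36 → 109
G: 0.49×107 + 0.51×120 = 52.43 + 61.20 = 113.63 → 114
B: 0.49×244 + 0.51×10 = 119.56 + 5.10 = 124.66 → 125
= RGB(109, 114, 125)


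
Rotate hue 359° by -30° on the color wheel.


New hue = (H + rotation) mod 360
New hue = (359 -30) mod 360
= 329 mod 360
= 329°


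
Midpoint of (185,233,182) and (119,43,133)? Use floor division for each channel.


Midpoint: each channel = ⌊(C₁+C₂)/2⌋
R: ⌊(185+119)/2⌋ = 152
G: ⌊(233+43)/2⌋ = 138
B: ⌊(182+133)/2⌋ = 157
= RGB(152, 138, 157)


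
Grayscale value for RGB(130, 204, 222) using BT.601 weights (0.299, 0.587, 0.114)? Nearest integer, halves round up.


Gray = 0.299×R + 0.587×G + 0.114×B
Gray = 0.299×130 + 0.587×204 + 0.114×222
Gray = 38.870 + 119.748 + 25.308
Gray = 183.926 → round half up → 184
Gray = 184


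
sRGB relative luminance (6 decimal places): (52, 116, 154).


Linearize each channel (sRGB transfer function): c = v/255; c_lin = c/12.92 if c ≤ 0.04045, else ((c+0.055)/1.055)^2.4
  R: 52/255 ≈ 0.203922 > 0.04045 → ((0.203922+0.055)/1.055)^2.4 ≈ 0.034340
  G: 116/255 ≈ 0.454902 > 0.04045 → ((0.454902+0.055)/1.055)^2.4 ≈ 0.174647
  B: 154/255 ≈ 0.603922 > 0.04045 → ((0.603922+0.055)/1.055)^2.4 ≈ 0.323143
R_lin = 0.034340, G_lin = 0.174647, B_lin = 0.323143
L = 0.2126×R + 0.7152×G + 0.0722×B
L = 0.2126×0.034340 + 0.7152×0.174647 + 0.0722×0.323143
L ≈ 0.155539


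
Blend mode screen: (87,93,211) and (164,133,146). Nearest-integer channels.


Screen: C = 255 - (255-A)×(255-B)/255, rounded to nearest integer
R: 255 - (255-87)×(255-164)/255 = 255 - 15288/255 ≈ 255 - 59.953 = 195.047 → 195
G: 255 - (255-93)×(255-133)/255 = 255 - 19764/255 ≈ 255 - 77.506 = 177.494 → 177
B: 255 - (255-211)×(255-146)/255 = 255 - 4796/255 ≈ 255 - 18.808 = 236.192 → 236
= RGB(195, 177, 236)


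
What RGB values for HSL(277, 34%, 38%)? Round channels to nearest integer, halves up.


H=277°, S=0.34, L=0.38
C = (1-|2L-1|)×S = (1-|-0.24|)×0.34 = 0.2584
H' = H/60 = 277/60 ≈ 4.6167; X = C×(1-|H' mod 2 - 1|) ≈ 0.1593
m = L - C/2 = 0.38 - 0.1292 = 0.2508
Sector ⌊H'⌋ = 4 → (R',G',B') = (≈0.1593, 0.0, 0.2584)
RGB = ((R'+m)×255, (G'+m)×255, (B'+m)×255) = (104.5874, 63.954, 129.846)
Round half up → RGB(105, 64, 130)


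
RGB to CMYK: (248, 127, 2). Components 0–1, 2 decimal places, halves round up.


R'=248/255≈0.9725, G'=127/255≈0.4980, B'=2/255≈0.0078
K = 1 - max(R',G',B') = 1 - 248/255 = 7/255 = 0.02745… → 0.03
(1-R'-K)/(1-K) simplifies to (max-R)/max with max = 248:
C = (248-248)/248 = 0/248 = 0 → 0.00
M = (248-127)/248 = 121/248 = 0.48790… → 0.49
Y = (248-2)/248 = 246/248 = 0.99193… → 0.99
= CMYK(0.00, 0.49, 0.99, 0.03)


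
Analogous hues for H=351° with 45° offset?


Base hue: 351°
Left analog: (351 - 45) mod 360 = 306°
Right analog: (351 + 45) mod 360 = 36°
Analogous hues = 306° and 36°


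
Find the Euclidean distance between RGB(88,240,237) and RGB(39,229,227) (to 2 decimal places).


d = √[(R₁-R₂)² + (G₁-G₂)² + (B₁-B₂)²]
d = √[(88-39)² + (240-229)² + (237-227)²]
d = √[2401 + 121 + 100]
d = √2622
d ≈ 51.21


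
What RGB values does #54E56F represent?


54 → 84 (R)
E5 → 229 (G)
6F → 111 (B)
= RGB(84, 229, 111)


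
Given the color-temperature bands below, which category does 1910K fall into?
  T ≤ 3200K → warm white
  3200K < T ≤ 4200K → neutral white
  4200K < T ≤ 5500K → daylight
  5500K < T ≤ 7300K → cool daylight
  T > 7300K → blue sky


Temperature: 1910K
1910K ≤ 3200K → warm white
Classification: warm white


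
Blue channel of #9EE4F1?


Color: #9EE4F1
R = 9E = 158
G = E4 = 228
B = F1 = 241
Blue = 241


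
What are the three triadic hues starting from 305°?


Triadic: equally spaced at 120° intervals
H1 = 305°
H2 = (305 + 120) mod 360 = 65°
H3 = (305 + 240) mod 360 = 185°
Triadic = 305°, 65°, 185°


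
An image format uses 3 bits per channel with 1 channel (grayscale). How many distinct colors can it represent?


Total bits = 3 bits/channel × 1 channels = 3 bits
Distinct colors = 2^3
= 8 colors


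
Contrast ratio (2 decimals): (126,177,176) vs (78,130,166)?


Linearize each sRGB channel c=v/255: c/12.92 if c ≤ 0.04045 else ((c+0.055)/1.055)^2.4
L = 0.2126×R_lin + 0.7152×G_lin + 0.0722×B_lin
Color 1 (126,177,176):
  R=126: 126/255≈0.4941 > 0.04045 → ((0.4941+0.055)/1.055)^2.4 ≈ 0.20864
  G=177: 177/255≈0.6941 > 0.04045 → ((0.6941+0.055)/1.055)^2.4 ≈ 0.43966
  B=176: 176/255≈0.6902 > 0.04045 → ((0.6902+0.055)/1.055)^2.4 ≈ 0.43415
  L1 = 0.2126×0.20864 + 0.7152×0.43966 + 0.0722×0.43415 ≈ 0.39014
Color 2 (78,130,166):
  R=78: 78/255≈0.3059 > 0.04045 → ((0.3059+0.055)/1.055)^2.4 ≈ 0.07619
  G=130: 130/255≈0.5098 > 0.04045 → ((0.5098+0.055)/1.055)^2.4 ≈ 0.22323
  B=166: 166/255≈0.6510 > 0.04045 → ((0.6510+0.055)/1.055)^2.4 ≈ 0.38133
  L2 = 0.2126×0.07619 + 0.7152×0.22323 + 0.0722×0.38133 ≈ 0.20338
Lighter = 0.39014, Darker = 0.20338
Ratio = (L_lighter + 0.05) / (L_darker + 0.05)
Ratio = (0.39014 + 0.05) / (0.20338 + 0.05) = 0.44014 / 0.25338 ≈ 1.7371
Ratio ≈ 1.74:1


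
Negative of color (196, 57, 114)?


Invert: (255-R, 255-G, 255-B)
R: 255-196 = 59
G: 255-57 = 198
B: 255-114 = 141
= RGB(59, 198, 141)


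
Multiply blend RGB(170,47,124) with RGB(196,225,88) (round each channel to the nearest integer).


Multiply: C = A×B/255, rounded to nearest integer
R: 170×196/255 = 33320/255 ≈ 130.667 → 131
G: 47×225/255 = 10575/255 ≈ 41.471 → 41
B: 124×88/255 = 10912/255 ≈ 42.792 → 43
= RGB(131, 41, 43)


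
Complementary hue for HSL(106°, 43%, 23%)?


Complement = opposite side of color wheel = hue + 180°
H' = (106 + 180) mod 360 = 286°
S and L unchanged.
= HSL(286°, 43%, 23%)


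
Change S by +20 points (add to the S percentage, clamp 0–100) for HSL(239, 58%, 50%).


Original S = 58%
Adjustment = +20 percentage points
New S = 58 + (20) = 78
Clamp to [0, 100] → 78
= HSL(239°, 78%, 50%)


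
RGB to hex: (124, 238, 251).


R = 124 → 7C (hex)
G = 238 → EE (hex)
B = 251 → FB (hex)
Hex = #7CEEFB


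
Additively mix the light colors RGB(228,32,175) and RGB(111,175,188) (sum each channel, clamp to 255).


Additive: each channel = min(255, C₁+C₂)
R: 228+111 = 339 → 255
G: 32+175 = 207 → 207
B: 175+188 = 363 → 255
= RGB(255, 207, 255)


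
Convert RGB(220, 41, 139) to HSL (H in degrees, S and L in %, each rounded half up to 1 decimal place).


Normalize: R'=220/255≈0.8627, G'=41/255≈0.1608, B'=139/255≈0.5451
Max=220/255, Min=41/255, Δ=Max-Min=179/255
L = (Max+Min)/2 = (220+41)/510 = 261/510 = 0.51176… → L = 51.2%
L > 0.5 → S = Δ/(2-Max-Min) = 179/(510-220-41) = 179/249 = 0.71887… → S = 71.9%
(the 1/255 factors cancel in S and H, so raw channel differences can be used)
Max is R' → H = 60 × (((G-B)/Δ) mod 6) = 60 × (((41-139)/179) mod 6)
  (-98)/179 = -0.5474…; negative, so add 6 → 5.4525…
  H = 60 × 5.4525… = 327.150…° → H = 327.2°
= HSL(327.2°, 71.9%, 51.2%)


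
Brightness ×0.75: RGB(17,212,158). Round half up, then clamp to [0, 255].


Multiply each channel by 0.75, round half up, clamp to [0, 255]
R: 17×0.75 = 12.75 → round → 13
G: 212×0.75 = 159
B: 158×0.75 = 118.5 → round → 119
= RGB(13, 159, 119)


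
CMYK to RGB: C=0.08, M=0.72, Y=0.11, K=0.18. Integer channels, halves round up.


R = 255 × (1-C) × (1-K) = 255 × 0.92 × 0.82 = 192.372 → 192
G = 255 × (1-M) × (1-K) = 255 × 0.28 × 0.82 = 58.548 → 59
B = 255 × (1-Y) × (1-K) = 255 × 0.89 × 0.82 = 186.099 → 186
= RGB(192, 59, 186)


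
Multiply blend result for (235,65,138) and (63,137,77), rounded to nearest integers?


Multiply: C = A×B/255, rounded to nearest integer
R: 235×63/255 = 14805/255 ≈ 58.059 → 58
G: 65×137/255 = 8905/255 ≈ 34.922 → 35
B: 138×77/255 = 10626/255 ≈ 41.671 → 42
= RGB(58, 35, 42)


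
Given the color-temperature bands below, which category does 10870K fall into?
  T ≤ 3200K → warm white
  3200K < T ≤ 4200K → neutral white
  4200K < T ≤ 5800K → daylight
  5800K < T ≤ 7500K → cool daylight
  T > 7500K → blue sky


Temperature: 10870K
10870K > 7500K → blue sky
Classification: blue sky


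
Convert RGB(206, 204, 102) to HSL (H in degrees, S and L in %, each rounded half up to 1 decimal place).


Normalize: R'=206/255≈0.8078, G'=204/255≈0.8000, B'=102/255≈0.4000
Max=206/255, Min=102/255, Δ=Max-Min=104/255
L = (Max+Min)/2 = (206+102)/510 = 308/510 = 0.60392… → L = 60.4%
L > 0.5 → S = Δ/(2-Max-Min) = 104/(510-206-102) = 104/202 = 0.51485… → S = 51.5%
(the 1/255 factors cancel in S and H, so raw channel differences can be used)
Max is R' → H = 60 × (((G-B)/Δ) mod 6) = 60 × (((204-102)/104) mod 6)
  102/104 = 0.9807…
  H = 60 × 0.9807… = 58.846…° → H = 58.8°
= HSL(58.8°, 51.5%, 60.4%)


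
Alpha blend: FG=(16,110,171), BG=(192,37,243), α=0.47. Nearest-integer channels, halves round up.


C = α×F + (1-α)×B, with 1-α = 0.53
R: 0.47×16 + 0.53×192 = 7.52 + 101.76 = 109.28 → 109
G: 0.47×110 + 0.53×37 = 51.70 + 19.61 = 71.31 → 71
B: 0.47×171 + 0.53×243 = 80.37 + 128.79 = 209.16 → 209
= RGB(109, 71, 209)


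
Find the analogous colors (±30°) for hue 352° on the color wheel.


Base hue: 352°
Left analog: (352 - 30) mod 360 = 322°
Right analog: (352 + 30) mod 360 = 22°
Analogous hues = 322° and 22°


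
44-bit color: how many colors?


Colors = 2^bits = 2^44
= 17,592,186,044,416 colors


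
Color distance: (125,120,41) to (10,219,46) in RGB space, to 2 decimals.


d = √[(R₁-R₂)² + (G₁-G₂)² + (B₁-B₂)²]
d = √[(125-10)² + (120-219)² + (41-46)²]
d = √[13225 + 9801 + 25]
d = √23051
d ≈ 151.83


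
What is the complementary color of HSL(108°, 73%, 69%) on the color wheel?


Complement = opposite side of color wheel = hue + 180°
H' = (108 + 180) mod 360 = 288°
S and L unchanged.
= HSL(288°, 73%, 69%)


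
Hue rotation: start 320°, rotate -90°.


New hue = (H + rotation) mod 360
New hue = (320 -90) mod 360
= 230 mod 360
= 230°


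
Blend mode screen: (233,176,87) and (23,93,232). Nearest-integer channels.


Screen: C = 255 - (255-A)×(255-B)/255, rounded to nearest integer
R: 255 - (255-233)×(255-23)/255 = 255 - 5104/255 ≈ 255 - 20.016 = 234.984 → 235
G: 255 - (255-176)×(255-93)/255 = 255 - 12798/255 ≈ 255 - 50.188 = 204.812 → 205
B: 255 - (255-87)×(255-232)/255 = 255 - 3864/255 ≈ 255 - 15.153 = 239.847 → 240
= RGB(235, 205, 240)


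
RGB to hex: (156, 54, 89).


R = 156 → 9C (hex)
G = 54 → 36 (hex)
B = 89 → 59 (hex)
Hex = #9C3659


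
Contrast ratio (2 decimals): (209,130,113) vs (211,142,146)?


Linearize each sRGB channel c=v/255: c/12.92 if c ≤ 0.04045 else ((c+0.055)/1.055)^2.4
L = 0.2126×R_lin + 0.7152×G_lin + 0.0722×B_lin
Color 1 (209,130,113):
  R=209: 209/255≈0.8196 > 0.04045 → ((0.8196+0.055)/1.055)^2.4 ≈ 0.63760
  G=130: 130/255≈0.5098 > 0.04045 → ((0.5098+0.055)/1.055)^2.4 ≈ 0.22323
  B=113: 113/255≈0.4431 > 0.04045 → ((0.4431+0.055)/1.055)^2.4 ≈ 0.16513
  L1 = 0.2126×0.63760 + 0.7152×0.22323 + 0.0722×0.16513 ≈ 0.30713
Color 2 (211,142,146):
  R=211: 211/255≈0.8275 > 0.04045 → ((0.8275+0.055)/1.055)^2.4 ≈ 0.65141
  G=142: 142/255≈0.5569 > 0.04045 → ((0.5569+0.055)/1.055)^2.4 ≈ 0.27050
  B=146: 146/255≈0.5725 > 0.04045 → ((0.5725+0.055)/1.055)^2.4 ≈ 0.28744
  L2 = 0.2126×0.65141 + 0.7152×0.27050 + 0.0722×0.28744 ≈ 0.35270
Lighter = 0.35270, Darker = 0.30713
Ratio = (L_lighter + 0.05) / (L_darker + 0.05)
Ratio = (0.35270 + 0.05) / (0.30713 + 0.05) = 0.40270 / 0.35713 ≈ 1.1276
Ratio ≈ 1.13:1


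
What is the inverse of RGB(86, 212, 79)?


Invert: (255-R, 255-G, 255-B)
R: 255-86 = 169
G: 255-212 = 43
B: 255-79 = 176
= RGB(169, 43, 176)


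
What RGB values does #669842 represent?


66 → 102 (R)
98 → 152 (G)
42 → 66 (B)
= RGB(102, 152, 66)


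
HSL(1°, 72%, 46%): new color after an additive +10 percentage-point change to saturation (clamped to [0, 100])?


Original S = 72%
Adjustment = +10 percentage points
New S = 72 + (10) = 82
Clamp to [0, 100] → 82
= HSL(1°, 82%, 46%)


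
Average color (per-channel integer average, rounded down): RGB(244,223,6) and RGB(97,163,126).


Midpoint: each channel = ⌊(C₁+C₂)/2⌋
R: ⌊(244+97)/2⌋ = 170
G: ⌊(223+163)/2⌋ = 193
B: ⌊(6+126)/2⌋ = 66
= RGB(170, 193, 66)


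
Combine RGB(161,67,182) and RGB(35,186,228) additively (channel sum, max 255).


Additive: each channel = min(255, C₁+C₂)
R: 161+35 = 196 → 196
G: 67+186 = 253 → 253
B: 182+228 = 410 → 255
= RGB(196, 253, 255)


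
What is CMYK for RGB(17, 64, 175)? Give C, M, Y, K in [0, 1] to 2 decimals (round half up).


R'=17/255≈0.0667, G'=64/255≈0.2510, B'=175/255≈0.6863
K = 1 - max(R',G',B') = 1 - 175/255 = 80/255 = 0.31372… → 0.31
(1-R'-K)/(1-K) simplifies to (max-R)/max with max = 175:
C = (175-17)/175 = 158/175 = 0.90285… → 0.90
M = (175-64)/175 = 111/175 = 0.63428… → 0.63
Y = (175-175)/175 = 0/175 = 0 → 0.00
= CMYK(0.90, 0.63, 0.00, 0.31)


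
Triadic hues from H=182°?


Triadic: equally spaced at 120° intervals
H1 = 182°
H2 = (182 + 120) mod 360 = 302°
H3 = (182 + 240) mod 360 = 62°
Triadic = 182°, 302°, 62°


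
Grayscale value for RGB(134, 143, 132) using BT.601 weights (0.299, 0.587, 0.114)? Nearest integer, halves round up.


Gray = 0.299×R + 0.587×G + 0.114×B
Gray = 0.299×134 + 0.587×143 + 0.114×132
Gray = 40.066 + 83.941 + 15.048
Gray = 139.055 → round half up → 139
Gray = 139


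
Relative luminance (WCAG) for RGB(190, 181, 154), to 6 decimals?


Linearize each channel (sRGB transfer function): c = v/255; c_lin = c/12.92 if c ≤ 0.04045, else ((c+0.055)/1.055)^2.4
  R: 190/255 ≈ 0.745098 > 0.04045 → ((0.745098+0.055)/1.055)^2.4 ≈ 0.514918
  G: 181/255 ≈ 0.709804 > 0.04045 → ((0.709804+0.055)/1.055)^2.4 ≈ 0.462077
  B: 154/255 ≈ 0.603922 > 0.04045 → ((0.603922+0.055)/1.055)^2.4 ≈ 0.323143
R_lin = 0.514918, G_lin = 0.462077, B_lin = 0.323143
L = 0.2126×R + 0.7152×G + 0.0722×B
L = 0.2126×0.514918 + 0.7152×0.462077 + 0.0722×0.323143
L ≈ 0.463280


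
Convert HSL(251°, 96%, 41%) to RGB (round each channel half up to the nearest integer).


H=251°, S=0.96, L=0.41
C = (1-|2L-1|)×S = (1-|-0.18|)×0.96 = 0.7872
H' = H/60 = 251/60 ≈ 4.1833; X = C×(1-|H' mod 2 - 1|) = 0.14432
m = L - C/2 = 0.41 - 0.3936 = 0.0164
Sector ⌊H'⌋ = 4 → (R',G',B') = (0.14432, 0.0, 0.7872)
RGB = ((R'+m)×255, (G'+m)×255, (B'+m)×255) = (40.9836, 4.182, 204.918)
Round half up → RGB(41, 4, 205)


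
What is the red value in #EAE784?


Color: #EAE784
R = EA = 234
G = E7 = 231
B = 84 = 132
Red = 234


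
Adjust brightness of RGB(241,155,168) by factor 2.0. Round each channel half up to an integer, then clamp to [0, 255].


Multiply each channel by 2.0, round half up, clamp to [0, 255]
R: 241×2.0 = 482 → clamp → 255
G: 155×2.0 = 310 → clamp → 255
B: 168×2.0 = 336 → clamp → 255
= RGB(255, 255, 255)


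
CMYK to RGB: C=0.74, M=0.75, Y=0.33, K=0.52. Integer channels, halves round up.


R = 255 × (1-C) × (1-K) = 255 × 0.26 × 0.48 = 31.824 → 32
G = 255 × (1-M) × (1-K) = 255 × 0.25 × 0.48 = 30.6 → 31
B = 255 × (1-Y) × (1-K) = 255 × 0.67 × 0.48 = 82.008 → 82
= RGB(32, 31, 82)


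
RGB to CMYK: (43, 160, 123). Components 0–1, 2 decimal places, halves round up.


R'=43/255≈0.1686, G'=160/255≈0.6275, B'=123/255≈0.4824
K = 1 - max(R',G',B') = 1 - 160/255 = 95/255 = 0.37254… → 0.37
(1-R'-K)/(1-K) simplifies to (max-R)/max with max = 160:
C = (160-43)/160 = 117/160 = 0.73125 → 0.73
M = (160-160)/160 = 0/160 = 0 → 0.00
Y = (160-123)/160 = 37/160 = 0.23125 → 0.23
= CMYK(0.73, 0.00, 0.23, 0.37)


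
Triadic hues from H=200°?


Triadic: equally spaced at 120° intervals
H1 = 200°
H2 = (200 + 120) mod 360 = 320°
H3 = (200 + 240) mod 360 = 80°
Triadic = 200°, 320°, 80°


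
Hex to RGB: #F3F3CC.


F3 → 243 (R)
F3 → 243 (G)
CC → 204 (B)
= RGB(243, 243, 204)


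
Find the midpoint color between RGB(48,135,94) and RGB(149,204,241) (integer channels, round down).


Midpoint: each channel = ⌊(C₁+C₂)/2⌋
R: ⌊(48+149)/2⌋ = 98
G: ⌊(135+204)/2⌋ = 169
B: ⌊(94+241)/2⌋ = 167
= RGB(98, 169, 167)


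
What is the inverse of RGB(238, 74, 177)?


Invert: (255-R, 255-G, 255-B)
R: 255-238 = 17
G: 255-74 = 181
B: 255-177 = 78
= RGB(17, 181, 78)


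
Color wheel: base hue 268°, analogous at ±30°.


Base hue: 268°
Left analog: (268 - 30) mod 360 = 238°
Right analog: (268 + 30) mod 360 = 298°
Analogous hues = 238° and 298°


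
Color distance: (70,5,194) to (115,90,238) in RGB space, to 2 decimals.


d = √[(R₁-R₂)² + (G₁-G₂)² + (B₁-B₂)²]
d = √[(70-115)² + (5-90)² + (194-238)²]
d = √[2025 + 7225 + 1936]
d = √11186
d ≈ 105.76


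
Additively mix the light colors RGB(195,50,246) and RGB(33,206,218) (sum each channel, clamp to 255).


Additive: each channel = min(255, C₁+C₂)
R: 195+33 = 228 → 228
G: 50+206 = 256 → 255
B: 246+218 = 464 → 255
= RGB(228, 255, 255)


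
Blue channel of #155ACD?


Color: #155ACD
R = 15 = 21
G = 5A = 90
B = CD = 205
Blue = 205


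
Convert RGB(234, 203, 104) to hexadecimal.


R = 234 → EA (hex)
G = 203 → CB (hex)
B = 104 → 68 (hex)
Hex = #EACB68


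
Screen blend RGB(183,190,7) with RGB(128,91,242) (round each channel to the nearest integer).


Screen: C = 255 - (255-A)×(255-B)/255, rounded to nearest integer
R: 255 - (255-183)×(255-128)/255 = 255 - 9144/255 ≈ 255 - 35.859 = 219.141 → 219
G: 255 - (255-190)×(255-91)/255 = 255 - 10660/255 ≈ 255 - 41.804 = 213.196 → 213
B: 255 - (255-7)×(255-242)/255 = 255 - 3224/255 ≈ 255 - 12.643 = 242.357 → 242
= RGB(219, 213, 242)


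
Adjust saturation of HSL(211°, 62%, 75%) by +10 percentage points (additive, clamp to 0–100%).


Original S = 62%
Adjustment = +10 percentage points
New S = 62 + (10) = 72
Clamp to [0, 100] → 72
= HSL(211°, 72%, 75%)


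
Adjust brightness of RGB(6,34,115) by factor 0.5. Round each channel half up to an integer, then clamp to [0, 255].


Multiply each channel by 0.5, round half up, clamp to [0, 255]
R: 6×0.5 = 3
G: 34×0.5 = 17
B: 115×0.5 = 57.5 → round → 58
= RGB(3, 17, 58)


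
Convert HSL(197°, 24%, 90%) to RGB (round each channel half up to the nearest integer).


H=197°, S=0.24, L=0.90
C = (1-|2L-1|)×S = (1-|0.80|)×0.24 = 0.048
H' = H/60 = 197/60 ≈ 3.2833; X = C×(1-|H' mod 2 - 1|) = 0.0344
m = L - C/2 = 0.90 - 0.024 = 0.876
Sector ⌊H'⌋ = 3 → (R',G',B') = (0.0, 0.0344, 0.048)
RGB = ((R'+m)×255, (G'+m)×255, (B'+m)×255) = (223.38, 232.152, 235.62)
Round half up → RGB(223, 232, 236)


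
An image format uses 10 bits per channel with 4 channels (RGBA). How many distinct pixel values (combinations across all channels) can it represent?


Total bits = 10 bits/channel × 4 channels = 40 bits
Distinct pixel values = 2^40
= 1,099,511,627,776 pixel values


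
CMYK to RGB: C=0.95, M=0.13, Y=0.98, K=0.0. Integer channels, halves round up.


R = 255 × (1-C) × (1-K) = 255 × 0.05 × 1.00 = 12.75 → 13
G = 255 × (1-M) × (1-K) = 255 × 0.87 × 1.00 = 221.85 → 222
B = 255 × (1-Y) × (1-K) = 255 × 0.02 × 1.00 = 5.1 → 5
= RGB(13, 222, 5)


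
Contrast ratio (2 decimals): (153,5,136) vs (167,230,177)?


Linearize each sRGB channel c=v/255: c/12.92 if c ≤ 0.04045 else ((c+0.055)/1.055)^2.4
L = 0.2126×R_lin + 0.7152×G_lin + 0.0722×B_lin
Color 1 (153,5,136):
  R=153: 153/255≈0.6000 > 0.04045 → ((0.6000+0.055)/1.055)^2.4 ≈ 0.31855
  G=5: 5/255≈0.0196 ≤ 0.04045 → 0.0196/12.92 ≈ 0.00152
  B=136: 136/255≈0.5333 > 0.04045 → ((0.5333+0.055)/1.055)^2.4 ≈ 0.24620
  L1 = 0.2126×0.31855 + 0.7152×0.00152 + 0.0722×0.24620 ≈ 0.08658
Color 2 (167,230,177):
  R=167: 167/255≈0.6549 > 0.04045 → ((0.6549+0.055)/1.055)^2.4 ≈ 0.38643
  G=230: 230/255≈0.9020 > 0.04045 → ((0.9020+0.055)/1.055)^2.4 ≈ 0.79130
  B=177: 177/255≈0.6941 > 0.04045 → ((0.6941+0.055)/1.055)^2.4 ≈ 0.43966
  L2 = 0.2126×0.38643 + 0.7152×0.79130 + 0.0722×0.43966 ≈ 0.67983
Lighter = 0.67983, Darker = 0.08658
Ratio = (L_lighter + 0.05) / (L_darker + 0.05)
Ratio = (0.67983 + 0.05) / (0.08658 + 0.05) = 0.72983 / 0.13658 ≈ 5.3435
Ratio ≈ 5.34:1


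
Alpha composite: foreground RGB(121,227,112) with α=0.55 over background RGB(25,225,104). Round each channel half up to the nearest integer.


C = α×F + (1-α)×B, with 1-α = 0.45
R: 0.55×121 + 0.45×25 = 66.55 + 11.25 = 77.80 → 78
G: 0.55×227 + 0.45×225 = 124.85 + 101.25 = 226.10 → 226
B: 0.55×112 + 0.45×104 = 61.60 + 46.80 = 108.40 → 108
= RGB(78, 226, 108)


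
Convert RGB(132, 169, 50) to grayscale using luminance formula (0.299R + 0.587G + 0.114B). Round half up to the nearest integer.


Gray = 0.299×R + 0.587×G + 0.114×B
Gray = 0.299×132 + 0.587×169 + 0.114×50
Gray = 39.468 + 99.203 + 5.700
Gray = 144.371 → round half up → 144
Gray = 144


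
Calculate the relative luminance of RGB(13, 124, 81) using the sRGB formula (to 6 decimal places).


Linearize each channel (sRGB transfer function): c = v/255; c_lin = c/12.92 if c ≤ 0.04045, else ((c+0.055)/1.055)^2.4
  R: 13/255 ≈ 0.050980 > 0.04045 → ((0.050980+0.055)/1.055)^2.4 ≈ 0.004025
  G: 124/255 ≈ 0.486275 > 0.04045 → ((0.486275+0.055)/1.055)^2.4 ≈ 0.201556
  B: 81/255 ≈ 0.317647 > 0.04045 → ((0.317647+0.055)/1.055)^2.4 ≈ 0.082283
R_lin = 0.004025, G_lin = 0.201556, B_lin = 0.082283
L = 0.2126×R + 0.7152×G + 0.0722×B
L = 0.2126×0.004025 + 0.7152×0.201556 + 0.0722×0.082283
L ≈ 0.150949


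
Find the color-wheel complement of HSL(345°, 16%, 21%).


Complement = opposite side of color wheel = hue + 180°
H' = (345 + 180) mod 360 = 165°
S and L unchanged.
= HSL(165°, 16%, 21%)


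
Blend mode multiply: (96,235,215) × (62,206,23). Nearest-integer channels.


Multiply: C = A×B/255, rounded to nearest integer
R: 96×62/255 = 5952/255 ≈ 23.341 → 23
G: 235×206/255 = 48410/255 ≈ 189.843 → 190
B: 215×23/255 = 4945/255 ≈ 19.392 → 19
= RGB(23, 190, 19)


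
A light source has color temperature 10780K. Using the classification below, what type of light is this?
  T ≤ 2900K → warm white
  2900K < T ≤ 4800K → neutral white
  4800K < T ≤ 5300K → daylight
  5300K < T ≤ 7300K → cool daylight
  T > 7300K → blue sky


Temperature: 10780K
10780K > 7300K → blue sky
Classification: blue sky


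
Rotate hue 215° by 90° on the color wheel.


New hue = (H + rotation) mod 360
New hue = (215 + 90) mod 360
= 305 mod 360
= 305°


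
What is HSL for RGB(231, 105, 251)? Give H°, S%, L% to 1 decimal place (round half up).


Normalize: R'=231/255≈0.9059, G'=105/255≈0.4118, B'=251/255≈0.9843
Max=251/255, Min=105/255, Δ=Max-Min=146/255
L = (Max+Min)/2 = (251+105)/510 = 356/510 = 0.69803… → L = 69.8%
L > 0.5 → S = Δ/(2-Max-Min) = 146/(510-251-105) = 146/154 = 0.94805… → S = 94.8%
(the 1/255 factors cancel in S and H, so raw channel differences can be used)
Max is B' → H = 60 × ((R-G)/Δ + 4) = 60 × ((231-105)/146 + 4)
  126/146 + 4 = 0.8630… + 4 = 4.8630…
  H = 60 × 4.8630… = 291.780…° → H = 291.8°
= HSL(291.8°, 94.8%, 69.8%)


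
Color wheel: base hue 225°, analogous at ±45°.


Base hue: 225°
Left analog: (225 - 45) mod 360 = 180°
Right analog: (225 + 45) mod 360 = 270°
Analogous hues = 180° and 270°


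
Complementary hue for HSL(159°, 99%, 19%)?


Complement = opposite side of color wheel = hue + 180°
H' = (159 + 180) mod 360 = 339°
S and L unchanged.
= HSL(339°, 99%, 19%)


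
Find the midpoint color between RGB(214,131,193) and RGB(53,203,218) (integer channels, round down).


Midpoint: each channel = ⌊(C₁+C₂)/2⌋
R: ⌊(214+53)/2⌋ = 133
G: ⌊(131+203)/2⌋ = 167
B: ⌊(193+218)/2⌋ = 205
= RGB(133, 167, 205)


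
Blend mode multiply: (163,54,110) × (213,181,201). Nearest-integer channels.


Multiply: C = A×B/255, rounded to nearest integer
R: 163×213/255 = 34719/255 ≈ 136.153 → 136
G: 54×181/255 = 9774/255 ≈ 38.329 → 38
B: 110×201/255 = 22110/255 ≈ 86.706 → 87
= RGB(136, 38, 87)


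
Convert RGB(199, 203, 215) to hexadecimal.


R = 199 → C7 (hex)
G = 203 → CB (hex)
B = 215 → D7 (hex)
Hex = #C7CBD7


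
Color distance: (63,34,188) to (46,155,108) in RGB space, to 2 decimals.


d = √[(R₁-R₂)² + (G₁-G₂)² + (B₁-B₂)²]
d = √[(63-46)² + (34-155)² + (188-108)²]
d = √[289 + 14641 + 6400]
d = √21330
d ≈ 146.05


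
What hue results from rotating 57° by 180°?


New hue = (H + rotation) mod 360
New hue = (57 + 180) mod 360
= 237 mod 360
= 237°
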